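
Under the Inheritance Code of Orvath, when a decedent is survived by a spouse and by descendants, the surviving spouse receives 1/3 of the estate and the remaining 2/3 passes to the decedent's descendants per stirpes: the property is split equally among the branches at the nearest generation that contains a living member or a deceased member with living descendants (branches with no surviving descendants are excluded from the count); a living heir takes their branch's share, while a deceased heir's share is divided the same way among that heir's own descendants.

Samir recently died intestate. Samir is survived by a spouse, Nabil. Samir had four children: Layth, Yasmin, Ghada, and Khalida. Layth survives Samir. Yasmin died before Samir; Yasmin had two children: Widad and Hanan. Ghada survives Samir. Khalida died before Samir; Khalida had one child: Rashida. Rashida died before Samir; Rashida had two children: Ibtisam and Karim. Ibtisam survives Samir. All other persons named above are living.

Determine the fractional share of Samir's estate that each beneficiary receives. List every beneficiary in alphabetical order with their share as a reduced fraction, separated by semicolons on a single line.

Ghada 1/6; Hanan 1/12; Ibtisam 1/12; Karim 1/12; Layth 1/6; Nabil 1/3; Widad 1/12

Nabil, as surviving spouse, takes 1/3.
The remaining 2/3 passes to Samir's descendants per stirpes.
The 2/3 is divided into 4 equal shares of 1/6 among Layth, Yasmin, Ghada, Khalida.
Layth is living and takes 1/6.
Yasmin predeceased; the 1/6 allotted to Yasmin's branch passes to Yasmin's issue by representation.
The 1/6 is divided into 2 equal shares of 1/12 among Widad, Hanan.
Widad is living and takes 1/12.
Hanan is living and takes 1/12.
Ghada is living and takes 1/6.
Khalida predeceased; the 1/6 allotted to Khalida's branch passes to Khalida's issue by representation.
Rashida's line is the sole branch at this level, so the full 1/6 passes to Rashida's issue by representation.
The 1/6 is divided into 2 equal shares of 1/12 among Ibtisam, Karim.
Ibtisam is living and takes 1/12.
Karim is living and takes 1/12.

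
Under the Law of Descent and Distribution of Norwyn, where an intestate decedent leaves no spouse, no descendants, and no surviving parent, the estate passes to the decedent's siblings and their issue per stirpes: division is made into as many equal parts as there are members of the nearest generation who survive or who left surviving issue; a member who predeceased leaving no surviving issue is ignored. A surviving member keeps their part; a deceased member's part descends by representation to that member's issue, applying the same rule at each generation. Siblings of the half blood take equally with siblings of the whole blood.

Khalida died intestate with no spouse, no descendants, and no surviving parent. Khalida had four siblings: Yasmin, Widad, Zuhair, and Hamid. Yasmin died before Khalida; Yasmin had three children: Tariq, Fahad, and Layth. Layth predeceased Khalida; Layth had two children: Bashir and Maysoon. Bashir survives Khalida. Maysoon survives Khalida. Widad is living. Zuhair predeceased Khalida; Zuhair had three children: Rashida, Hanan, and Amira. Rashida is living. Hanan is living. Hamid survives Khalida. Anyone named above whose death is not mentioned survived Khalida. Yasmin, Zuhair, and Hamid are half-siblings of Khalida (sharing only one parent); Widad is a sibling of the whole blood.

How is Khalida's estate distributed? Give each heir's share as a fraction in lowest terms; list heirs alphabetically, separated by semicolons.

Amira 1/12; Bashir 1/24; Fahad 1/12; Hamid 1/4; Hanan 1/12; Maysoon 1/24; Rashida 1/12; Tariq 1/12; Widad 1/4

No spouse, descendants, or parent survives, so the estate passes to Khalida's siblings per stirpes.
Half-blood and whole-blood siblings take equally under the stated rule.
The estate is divided into 4 equal shares of 1/4 among Yasmin, Widad, Zuhair, Hamid.
Yasmin predeceased; the 1/4 allotted to Yasmin's branch passes to Yasmin's issue by representation.
The 1/4 is divided into 3 equal shares of 1/12 among Tariq, Fahad, Layth.
Tariq is living and takes 1/12.
Fahad is living and takes 1/12.
Layth predeceased; the 1/12 allotted to Layth's branch passes to Layth's issue by representation.
The 1/12 is divided into 2 equal shares of 1/24 among Bashir, Maysoon.
Bashir is living and takes 1/24.
Maysoon is living and takes 1/24.
Widad is living and takes 1/4.
Zuhair predeceased; the 1/4 allotted to Zuhair's branch passes to Zuhair's issue by representation.
The 1/4 is divided into 3 equal shares of 1/12 among Rashida, Hanan, Amira.
Rashida is living and takes 1/12.
Hanan is living and takes 1/12.
Amira is living and takes 1/12.
Hamid is living and takes 1/4.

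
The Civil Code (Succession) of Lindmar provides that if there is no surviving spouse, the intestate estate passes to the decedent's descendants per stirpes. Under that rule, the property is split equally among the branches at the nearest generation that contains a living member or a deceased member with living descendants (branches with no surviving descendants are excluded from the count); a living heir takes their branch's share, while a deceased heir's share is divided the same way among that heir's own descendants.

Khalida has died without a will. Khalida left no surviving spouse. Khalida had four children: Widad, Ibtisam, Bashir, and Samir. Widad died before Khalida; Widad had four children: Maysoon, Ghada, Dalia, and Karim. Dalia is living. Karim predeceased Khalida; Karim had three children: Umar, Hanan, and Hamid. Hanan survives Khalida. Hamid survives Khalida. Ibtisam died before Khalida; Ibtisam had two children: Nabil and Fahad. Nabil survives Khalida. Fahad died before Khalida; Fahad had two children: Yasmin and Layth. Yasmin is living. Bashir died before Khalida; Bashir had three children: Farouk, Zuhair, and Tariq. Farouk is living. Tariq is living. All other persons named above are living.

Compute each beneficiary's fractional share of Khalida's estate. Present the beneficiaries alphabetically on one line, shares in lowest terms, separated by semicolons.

Dalia 1/16; Farouk 1/12; Ghada 1/16; Hamid 1/48; Hanan 1/48; Layth 1/16; Maysoon 1/16; Nabil 1/8; Samir 1/4; Tariq 1/12; Umar 1/48; Yasmin 1/16; Zuhair 1/12

There is no surviving spouse, so the entire estate passes to Khalida's descendants per stirpes.
The estate is divided into 4 equal shares of 1/4 among Widad, Ibtisam, Bashir, Samir.
Widad predeceased; the 1/4 allotted to Widad's branch passes to Widad's issue by representation.
The 1/4 is divided into 4 equal shares of 1/16 among Maysoon, Ghada, Dalia, Karim.
Maysoon is living and takes 1/16.
Ghada is living and takes 1/16.
Dalia is living and takes 1/16.
Karim predeceased; the 1/16 allotted to Karim's branch passes to Karim's issue by representation.
The 1/16 is divided into 3 equal shares of 1/48 among Umar, Hanan, Hamid.
Umar is living and takes 1/48.
Hanan is living and takes 1/48.
Hamid is living and takes 1/48.
Ibtisam predeceased; the 1/4 allotted to Ibtisam's branch passes to Ibtisam's issue by representation.
The 1/4 is divided into 2 equal shares of 1/8 among Nabil, Fahad.
Nabil is living and takes 1/8.
Fahad predeceased; the 1/8 allotted to Fahad's branch passes to Fahad's issue by representation.
The 1/8 is divided into 2 equal shares of 1/16 among Yasmin, Layth.
Yasmin is living and takes 1/16.
Layth is living and takes 1/16.
Bashir predeceased; the 1/4 allotted to Bashir's branch passes to Bashir's issue by representation.
The 1/4 is divided into 3 equal shares of 1/12 among Farouk, Zuhair, Tariq.
Farouk is living and takes 1/12.
Zuhair is living and takes 1/12.
Tariq is living and takes 1/12.
Samir is living and takes 1/4.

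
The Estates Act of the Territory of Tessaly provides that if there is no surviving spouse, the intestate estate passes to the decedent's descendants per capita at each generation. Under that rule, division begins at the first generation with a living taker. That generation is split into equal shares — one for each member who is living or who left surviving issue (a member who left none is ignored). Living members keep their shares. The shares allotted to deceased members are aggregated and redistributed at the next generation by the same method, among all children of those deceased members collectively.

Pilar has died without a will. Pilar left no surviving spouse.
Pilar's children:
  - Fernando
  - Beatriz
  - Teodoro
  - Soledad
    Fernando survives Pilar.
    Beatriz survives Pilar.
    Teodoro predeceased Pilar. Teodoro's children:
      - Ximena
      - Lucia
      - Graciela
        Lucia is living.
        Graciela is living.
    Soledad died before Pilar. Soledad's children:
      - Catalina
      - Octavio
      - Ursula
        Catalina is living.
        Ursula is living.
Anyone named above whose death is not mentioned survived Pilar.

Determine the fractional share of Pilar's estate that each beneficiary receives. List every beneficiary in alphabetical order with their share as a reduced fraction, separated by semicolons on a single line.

There is no surviving spouse, so the entire estate passes to Pilar's descendants per capita at each generation.
At generation 1 (Fernando, Beatriz, Teodoro, Soledad) there are 4 shares of (1)/4 = 1/4 each.
Living: Fernando and Beatriz — each takes 1/4.
Deceased: Teodoro and Soledad. Their combined 1/2 is pooled and carried to generation 2.
At generation 2 (Ximena, Lucia, Graciela, Catalina, Octavio, Ursula) there are 6 shares of (1/2)/6 = 1/12 each.
Living: Ximena, Lucia, Graciela, Catalina, Octavio, and Ursula — each takes 1/12.

Beatriz 1/4; Catalina 1/12; Fernando 1/4; Graciela 1/12; Lucia 1/12; Octavio 1/12; Ursula 1/12; Ximena 1/12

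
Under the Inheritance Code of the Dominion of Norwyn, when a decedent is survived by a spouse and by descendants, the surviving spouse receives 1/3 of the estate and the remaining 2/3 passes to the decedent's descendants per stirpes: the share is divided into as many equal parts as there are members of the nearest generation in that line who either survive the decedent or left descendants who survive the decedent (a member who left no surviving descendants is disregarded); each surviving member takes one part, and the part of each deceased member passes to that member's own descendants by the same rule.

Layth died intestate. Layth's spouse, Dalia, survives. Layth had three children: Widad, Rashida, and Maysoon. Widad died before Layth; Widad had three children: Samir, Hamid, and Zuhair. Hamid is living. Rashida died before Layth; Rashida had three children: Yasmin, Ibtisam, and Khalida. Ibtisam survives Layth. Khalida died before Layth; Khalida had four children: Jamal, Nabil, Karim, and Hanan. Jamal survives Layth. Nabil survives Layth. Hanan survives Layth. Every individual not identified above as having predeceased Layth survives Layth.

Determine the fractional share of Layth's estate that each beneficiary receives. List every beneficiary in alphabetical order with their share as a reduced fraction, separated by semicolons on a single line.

Dalia, as surviving spouse, takes 1/3.
The remaining 2/3 passes to Layth's descendants per stirpes.
The 2/3 is divided into 3 equal shares of 2/9 among Widad, Rashida, Maysoon.
Widad predeceased; the 2/9 allotted to Widad's branch passes to Widad's issue by representation.
The 2/9 is divided into 3 equal shares of 2/27 among Samir, Hamid, Zuhair.
Samir is living and takes 2/27.
Hamid is living and takes 2/27.
Zuhair is living and takes 2/27.
Rashida predeceased; the 2/9 allotted to Rashida's branch passes to Rashida's issue by representation.
The 2/9 is divided into 3 equal shares of 2/27 among Yasmin, Ibtisam, Khalida.
Yasmin is living and takes 2/27.
Ibtisam is living and takes 2/27.
Khalida predeceased; the 2/27 allotted to Khalida's branch passes to Khalida's issue by representation.
The 2/27 is divided into 4 equal shares of 1/54 among Jamal, Nabil, Karim, Hanan.
Jamal is living and takes 1/54.
Nabil is living and takes 1/54.
Karim is living and takes 1/54.
Hanan is living and takes 1/54.
Maysoon is living and takes 2/9.

Dalia 1/3; Hamid 2/27; Hanan 1/54; Ibtisam 2/27; Jamal 1/54; Karim 1/54; Maysoon 2/9; Nabil 1/54; Samir 2/27; Yasmin 2/27; Zuhair 2/27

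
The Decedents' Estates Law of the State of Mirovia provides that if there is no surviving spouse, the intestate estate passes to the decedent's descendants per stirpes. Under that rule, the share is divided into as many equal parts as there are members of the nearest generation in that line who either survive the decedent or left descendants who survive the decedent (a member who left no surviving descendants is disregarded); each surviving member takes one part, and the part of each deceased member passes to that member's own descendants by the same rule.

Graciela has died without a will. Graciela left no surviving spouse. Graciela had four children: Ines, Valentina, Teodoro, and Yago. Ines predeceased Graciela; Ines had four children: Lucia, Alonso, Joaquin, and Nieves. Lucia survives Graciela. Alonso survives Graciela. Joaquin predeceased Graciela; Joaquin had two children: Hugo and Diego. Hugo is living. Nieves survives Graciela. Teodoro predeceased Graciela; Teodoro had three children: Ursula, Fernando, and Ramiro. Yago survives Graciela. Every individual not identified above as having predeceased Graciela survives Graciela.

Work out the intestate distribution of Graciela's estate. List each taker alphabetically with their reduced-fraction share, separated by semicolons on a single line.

There is no surviving spouse, so the entire estate passes to Graciela's descendants per stirpes.
The estate is divided into 4 equal shares of 1/4 among Ines, Valentina, Teodoro, Yago.
Ines predeceased; the 1/4 allotted to Ines's branch passes to Ines's issue by representation.
The 1/4 is divided into 4 equal shares of 1/16 among Lucia, Alonso, Joaquin, Nieves.
Lucia is living and takes 1/16.
Alonso is living and takes 1/16.
Joaquin predeceased; the 1/16 allotted to Joaquin's branch passes to Joaquin's issue by representation.
The 1/16 is divided into 2 equal shares of 1/32 among Hugo, Diego.
Hugo is living and takes 1/32.
Diego is living and takes 1/32.
Nieves is living and takes 1/16.
Valentina is living and takes 1/4.
Teodoro predeceased; the 1/4 allotted to Teodoro's branch passes to Teodoro's issue by representation.
The 1/4 is divided into 3 equal shares of 1/12 among Ursula, Fernando, Ramiro.
Ursula is living and takes 1/12.
Fernando is living and takes 1/12.
Ramiro is living and takes 1/12.
Yago is living and takes 1/4.

Alonso 1/16; Diego 1/32; Fernando 1/12; Hugo 1/32; Lucia 1/16; Nieves 1/16; Ramiro 1/12; Ursula 1/12; Valentina 1/4; Yago 1/4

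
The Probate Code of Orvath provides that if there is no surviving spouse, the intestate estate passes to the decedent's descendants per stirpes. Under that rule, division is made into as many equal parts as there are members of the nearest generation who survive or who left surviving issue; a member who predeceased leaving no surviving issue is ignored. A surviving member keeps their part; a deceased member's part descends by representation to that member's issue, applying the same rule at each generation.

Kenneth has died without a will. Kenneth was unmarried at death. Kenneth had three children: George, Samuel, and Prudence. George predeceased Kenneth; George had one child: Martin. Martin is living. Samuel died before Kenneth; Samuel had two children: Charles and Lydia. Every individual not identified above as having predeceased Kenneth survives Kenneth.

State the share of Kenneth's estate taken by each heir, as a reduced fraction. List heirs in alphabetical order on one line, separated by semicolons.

There is no surviving spouse, so the entire estate passes to Kenneth's descendants per stirpes.
The estate is divided into 3 equal shares of 1/3 among George, Samuel, Prudence.
George predeceased; the 1/3 allotted to George's branch passes to George's issue by representation.
Martin is the sole taker at this level and receives the full 1/3.
Samuel predeceased; the 1/3 allotted to Samuel's branch passes to Samuel's issue by representation.
The 1/3 is divided into 2 equal shares of 1/6 among Charles, Lydia.
Charles is living and takes 1/6.
Lydia is living and takes 1/6.
Prudence is living and takes 1/3.

Charles 1/6; Lydia 1/6; Martin 1/3; Prudence 1/3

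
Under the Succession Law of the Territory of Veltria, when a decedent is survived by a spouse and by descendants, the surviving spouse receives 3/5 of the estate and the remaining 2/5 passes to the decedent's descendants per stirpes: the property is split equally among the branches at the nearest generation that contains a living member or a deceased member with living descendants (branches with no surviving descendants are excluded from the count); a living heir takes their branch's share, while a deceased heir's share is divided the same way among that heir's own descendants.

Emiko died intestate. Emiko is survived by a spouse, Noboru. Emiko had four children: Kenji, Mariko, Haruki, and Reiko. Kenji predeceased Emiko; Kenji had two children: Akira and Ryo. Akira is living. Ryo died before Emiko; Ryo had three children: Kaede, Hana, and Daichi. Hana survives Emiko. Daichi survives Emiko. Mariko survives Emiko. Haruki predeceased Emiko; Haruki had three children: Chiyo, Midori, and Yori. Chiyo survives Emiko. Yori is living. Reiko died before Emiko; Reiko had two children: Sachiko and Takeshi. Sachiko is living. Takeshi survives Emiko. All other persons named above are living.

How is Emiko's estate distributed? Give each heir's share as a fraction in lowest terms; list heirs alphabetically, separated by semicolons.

Akira 1/20; Chiyo 1/30; Daichi 1/60; Hana 1/60; Kaede 1/60; Mariko 1/10; Midori 1/30; Noboru 3/5; Sachiko 1/20; Takeshi 1/20; Yori 1/30

Noboru, as surviving spouse, takes 3/5.
The remaining 2/5 passes to Emiko's descendants per stirpes.
The 2/5 is divided into 4 equal shares of 1/10 among Kenji, Mariko, Haruki, Reiko.
Kenji predeceased; the 1/10 allotted to Kenji's branch passes to Kenji's issue by representation.
The 1/10 is divided into 2 equal shares of 1/20 among Akira, Ryo.
Akira is living and takes 1/20.
Ryo predeceased; the 1/20 allotted to Ryo's branch passes to Ryo's issue by representation.
The 1/20 is divided into 3 equal shares of 1/60 among Kaede, Hana, Daichi.
Kaede is living and takes 1/60.
Hana is living and takes 1/60.
Daichi is living and takes 1/60.
Mariko is living and takes 1/10.
Haruki predeceased; the 1/10 allotted to Haruki's branch passes to Haruki's issue by representation.
The 1/10 is divided into 3 equal shares of 1/30 among Chiyo, Midori, Yori.
Chiyo is living and takes 1/30.
Midori is living and takes 1/30.
Yori is living and takes 1/30.
Reiko predeceased; the 1/10 allotted to Reiko's branch passes to Reiko's issue by representation.
The 1/10 is divided into 2 equal shares of 1/20 among Sachiko, Takeshi.
Sachiko is living and takes 1/20.
Takeshi is living and takes 1/20.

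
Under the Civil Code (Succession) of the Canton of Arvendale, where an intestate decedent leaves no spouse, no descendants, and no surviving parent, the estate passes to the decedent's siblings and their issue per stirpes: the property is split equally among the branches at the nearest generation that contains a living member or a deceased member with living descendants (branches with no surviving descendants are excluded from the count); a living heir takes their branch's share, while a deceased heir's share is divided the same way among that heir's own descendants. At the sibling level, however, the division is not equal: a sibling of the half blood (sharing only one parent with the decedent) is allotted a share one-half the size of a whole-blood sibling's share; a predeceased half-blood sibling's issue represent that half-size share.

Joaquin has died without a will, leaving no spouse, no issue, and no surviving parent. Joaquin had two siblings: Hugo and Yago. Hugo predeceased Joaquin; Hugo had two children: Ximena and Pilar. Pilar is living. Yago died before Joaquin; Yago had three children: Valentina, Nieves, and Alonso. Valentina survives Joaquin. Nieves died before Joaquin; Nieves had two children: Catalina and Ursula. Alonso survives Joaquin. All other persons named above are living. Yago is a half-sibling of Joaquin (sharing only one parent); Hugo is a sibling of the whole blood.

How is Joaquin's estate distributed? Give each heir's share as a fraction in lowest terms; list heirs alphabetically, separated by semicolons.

No spouse, descendants, or parent survives, so the estate passes to Joaquin's siblings per stirpes.
Half-blood siblings count for one-half the weight of whole-blood siblings at the initial division.
Dividing 1 in proportion to weights (total weight 3/2): Hugo (weight 1) → 2/3; Yago (weight 1/2) → 1/3.
Hugo predeceased; the 2/3 allotted to Hugo's branch passes to Hugo's issue by representation.
The 2/3 is divided into 2 equal shares of 1/3 among Ximena, Pilar.
Ximena is living and takes 1/3.
Pilar is living and takes 1/3.
Yago predeceased; the 1/3 allotted to Yago's branch passes to Yago's issue by representation.
The 1/3 is divided into 3 equal shares of 1/9 among Valentina, Nieves, Alonso.
Valentina is living and takes 1/9.
Nieves predeceased; the 1/9 allotted to Nieves's branch passes to Nieves's issue by representation.
The 1/9 is divided into 2 equal shares of 1/18 among Catalina, Ursula.
Catalina is living and takes 1/18.
Ursula is living and takes 1/18.
Alonso is living and takes 1/9.

Alonso 1/9; Catalina 1/18; Pilar 1/3; Ursula 1/18; Valentina 1/9; Ximena 1/3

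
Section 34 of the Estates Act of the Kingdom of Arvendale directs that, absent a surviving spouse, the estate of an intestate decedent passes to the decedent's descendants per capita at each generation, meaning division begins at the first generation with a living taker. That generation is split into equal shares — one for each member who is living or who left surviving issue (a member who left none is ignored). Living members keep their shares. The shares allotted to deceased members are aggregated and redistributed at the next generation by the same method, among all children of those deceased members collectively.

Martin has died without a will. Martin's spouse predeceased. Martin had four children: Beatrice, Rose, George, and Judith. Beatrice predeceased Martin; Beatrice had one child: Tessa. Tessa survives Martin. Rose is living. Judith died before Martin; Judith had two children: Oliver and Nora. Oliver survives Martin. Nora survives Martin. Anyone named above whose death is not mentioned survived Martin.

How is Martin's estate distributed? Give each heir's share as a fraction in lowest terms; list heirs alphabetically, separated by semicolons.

George 1/4; Nora 1/6; Oliver 1/6; Rose 1/4; Tessa 1/6

There is no surviving spouse, so the entire estate passes to Martin's descendants per capita at each generation.
At generation 1 (Beatrice, Rose, George, Judith) there are 4 shares of (1)/4 = 1/4 each.
Living: Rose and George — each takes 1/4.
Deceased: Beatrice and Judith. Their combined 1/2 is pooled and carried to generation 2.
At generation 2 (Tessa, Oliver, Nora) there are 3 shares of (1/2)/3 = 1/6 each.
Living: Tessa, Oliver, and Nora — each takes 1/6.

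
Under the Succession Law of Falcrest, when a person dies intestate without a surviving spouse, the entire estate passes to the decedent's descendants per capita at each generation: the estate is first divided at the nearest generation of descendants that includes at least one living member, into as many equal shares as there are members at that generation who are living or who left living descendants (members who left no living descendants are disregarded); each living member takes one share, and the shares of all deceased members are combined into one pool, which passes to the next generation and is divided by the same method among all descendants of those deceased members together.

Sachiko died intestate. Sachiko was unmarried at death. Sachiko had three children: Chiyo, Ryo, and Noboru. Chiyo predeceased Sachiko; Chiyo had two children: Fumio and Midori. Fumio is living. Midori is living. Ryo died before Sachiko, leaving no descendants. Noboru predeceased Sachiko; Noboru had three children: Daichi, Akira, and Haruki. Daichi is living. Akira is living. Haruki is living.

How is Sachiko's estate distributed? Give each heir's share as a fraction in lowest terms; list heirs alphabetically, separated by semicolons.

Akira 1/5; Daichi 1/5; Fumio 1/5; Haruki 1/5; Midori 1/5

There is no surviving spouse, so the entire estate passes to Sachiko's descendants per capita at each generation.
No one at generation 1 (Chiyo, Noboru) is living; moving to the next generation.
At generation 2 (Fumio, Midori, Daichi, Akira, Haruki) there are 5 shares of (1)/5 = 1/5 each.
Living: Fumio, Midori, Daichi, Akira, and Haruki — each takes 1/5.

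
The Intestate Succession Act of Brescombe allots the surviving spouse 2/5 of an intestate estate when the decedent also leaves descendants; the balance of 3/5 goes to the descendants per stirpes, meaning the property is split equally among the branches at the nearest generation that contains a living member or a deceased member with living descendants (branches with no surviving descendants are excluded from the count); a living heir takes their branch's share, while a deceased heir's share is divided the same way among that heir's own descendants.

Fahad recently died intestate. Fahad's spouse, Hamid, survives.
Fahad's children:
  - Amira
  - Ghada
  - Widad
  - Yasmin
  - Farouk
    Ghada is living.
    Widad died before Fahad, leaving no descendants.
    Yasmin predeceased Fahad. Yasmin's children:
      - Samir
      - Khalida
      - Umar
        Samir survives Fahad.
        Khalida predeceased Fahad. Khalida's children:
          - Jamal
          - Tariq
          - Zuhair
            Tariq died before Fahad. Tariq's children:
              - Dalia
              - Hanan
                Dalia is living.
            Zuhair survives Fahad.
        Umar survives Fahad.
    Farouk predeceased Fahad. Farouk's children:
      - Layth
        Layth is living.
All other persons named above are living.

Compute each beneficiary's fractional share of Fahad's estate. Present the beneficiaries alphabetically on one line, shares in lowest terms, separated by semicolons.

Hamid, as surviving spouse, takes 2/5.
The remaining 3/5 passes to Fahad's descendants per stirpes.
Widad left no surviving issue, so that branch lapses and is disregarded.
The 3/5 is divided into 4 equal shares of 3/20 among Amira, Ghada, Yasmin, Farouk.
Amira is living and takes 3/20.
Ghada is living and takes 3/20.
Yasmin predeceased; the 3/20 allotted to Yasmin's branch passes to Yasmin's issue by representation.
The 3/20 is divided into 3 equal shares of 1/20 among Samir, Khalida, Umar.
Samir is living and takes 1/20.
Khalida predeceased; the 1/20 allotted to Khalida's branch passes to Khalida's issue by representation.
The 1/20 is divided into 3 equal shares of 1/60 among Jamal, Tariq, Zuhair.
Jamal is living and takes 1/60.
Tariq predeceased; the 1/60 allotted to Tariq's branch passes to Tariq's issue by representation.
The 1/60 is divided into 2 equal shares of 1/120 among Dalia, Hanan.
Dalia is living and takes 1/120.
Hanan is living and takes 1/120.
Zuhair is living and takes 1/60.
Umar is living and takes 1/20.
Farouk predeceased; the 3/20 allotted to Farouk's branch passes to Farouk's issue by representation.
Layth is the sole taker at this level and receives the full 3/20.

Amira 3/20; Dalia 1/120; Ghada 3/20; Hamid 2/5; Hanan 1/120; Jamal 1/60; Layth 3/20; Samir 1/20; Umar 1/20; Zuhair 1/60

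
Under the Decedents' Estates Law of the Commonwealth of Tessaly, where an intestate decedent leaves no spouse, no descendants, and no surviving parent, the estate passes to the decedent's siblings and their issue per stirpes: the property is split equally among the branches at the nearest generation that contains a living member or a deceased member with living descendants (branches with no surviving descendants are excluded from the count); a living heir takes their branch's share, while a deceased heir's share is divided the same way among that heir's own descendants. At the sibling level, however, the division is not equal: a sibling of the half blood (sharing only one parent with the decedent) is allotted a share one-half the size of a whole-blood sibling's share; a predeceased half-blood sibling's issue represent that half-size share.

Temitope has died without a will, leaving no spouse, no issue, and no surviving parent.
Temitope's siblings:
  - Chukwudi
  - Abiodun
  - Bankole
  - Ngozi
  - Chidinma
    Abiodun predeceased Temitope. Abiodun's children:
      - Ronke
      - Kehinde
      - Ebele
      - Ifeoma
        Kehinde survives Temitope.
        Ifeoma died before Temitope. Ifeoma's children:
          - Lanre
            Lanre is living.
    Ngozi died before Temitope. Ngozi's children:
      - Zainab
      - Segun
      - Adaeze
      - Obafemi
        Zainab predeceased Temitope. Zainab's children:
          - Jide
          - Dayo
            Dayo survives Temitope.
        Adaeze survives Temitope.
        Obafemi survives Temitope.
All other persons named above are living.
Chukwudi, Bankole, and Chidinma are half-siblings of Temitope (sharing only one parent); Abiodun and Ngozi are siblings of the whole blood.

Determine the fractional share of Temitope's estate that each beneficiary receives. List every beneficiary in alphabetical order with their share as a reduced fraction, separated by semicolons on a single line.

No spouse, descendants, or parent survives, so the estate passes to Temitope's siblings per stirpes.
Half-blood siblings count for one-half the weight of whole-blood siblings at the initial division.
Dividing 1 in proportion to weights (total weight 7/2): Chukwudi (weight 1/2) → 1/7; Abiodun (weight 1) → 2/7; Bankole (weight 1/2) → 1/7; Ngozi (weight 1) → 2/7; Chidinma (weight 1/2) → 1/7.
Chukwudi is living and takes 1/7.
Abiodun predeceased; the 2/7 allotted to Abiodun's branch passes to Abiodun's issue by representation.
The 2/7 is divided into 4 equal shares of 1/14 among Ronke, Kehinde, Ebele, Ifeoma.
Ronke is living and takes 1/14.
Kehinde is living and takes 1/14.
Ebele is living and takes 1/14.
Ifeoma predeceased; the 1/14 allotted to Ifeoma's branch passes to Ifeoma's issue by representation.
Lanre is the sole taker at this level and receives the full 1/14.
Bankole is living and takes 1/7.
Ngozi predeceased; the 2/7 allotted to Ngozi's branch passes to Ngozi's issue by representation.
The 2/7 is divided into 4 equal shares of 1/14 among Zainab, Segun, Adaeze, Obafemi.
Zainab predeceased; the 1/14 allotted to Zainab's branch passes to Zainab's issue by representation.
The 1/14 is divided into 2 equal shares of 1/28 among Jide, Dayo.
Jide is living and takes 1/28.
Dayo is living and takes 1/28.
Segun is living and takes 1/14.
Adaeze is living and takes 1/14.
Obafemi is living and takes 1/14.
Chidinma is living and takes 1/7.

Adaeze 1/14; Bankole 1/7; Chidinma 1/7; Chukwudi 1/7; Dayo 1/28; Ebele 1/14; Jide 1/28; Kehinde 1/14; Lanre 1/14; Obafemi 1/14; Ronke 1/14; Segun 1/14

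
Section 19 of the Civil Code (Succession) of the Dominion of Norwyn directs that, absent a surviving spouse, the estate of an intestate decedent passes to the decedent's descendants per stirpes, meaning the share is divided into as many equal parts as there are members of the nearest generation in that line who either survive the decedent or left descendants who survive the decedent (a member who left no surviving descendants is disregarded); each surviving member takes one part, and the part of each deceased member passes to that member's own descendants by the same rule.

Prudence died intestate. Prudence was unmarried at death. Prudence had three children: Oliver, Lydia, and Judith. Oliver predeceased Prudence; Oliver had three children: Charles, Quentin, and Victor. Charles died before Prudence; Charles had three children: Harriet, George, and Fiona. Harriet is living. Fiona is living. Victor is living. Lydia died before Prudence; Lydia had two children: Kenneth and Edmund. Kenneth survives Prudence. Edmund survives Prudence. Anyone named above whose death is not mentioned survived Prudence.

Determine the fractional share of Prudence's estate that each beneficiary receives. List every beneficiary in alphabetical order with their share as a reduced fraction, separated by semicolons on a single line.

There is no surviving spouse, so the entire estate passes to Prudence's descendants per stirpes.
The estate is divided into 3 equal shares of 1/3 among Oliver, Lydia, Judith.
Oliver predeceased; the 1/3 allotted to Oliver's branch passes to Oliver's issue by representation.
The 1/3 is divided into 3 equal shares of 1/9 among Charles, Quentin, Victor.
Charles predeceased; the 1/9 allotted to Charles's branch passes to Charles's issue by representation.
The 1/9 is divided into 3 equal shares of 1/27 among Harriet, George, Fiona.
Harriet is living and takes 1/27.
George is living and takes 1/27.
Fiona is living and takes 1/27.
Quentin is living and takes 1/9.
Victor is living and takes 1/9.
Lydia predeceased; the 1/3 allotted to Lydia's branch passes to Lydia's issue by representation.
The 1/3 is divided into 2 equal shares of 1/6 among Kenneth, Edmund.
Kenneth is living and takes 1/6.
Edmund is living and takes 1/6.
Judith is living and takes 1/3.

Edmund 1/6; Fiona 1/27; George 1/27; Harriet 1/27; Judith 1/3; Kenneth 1/6; Quentin 1/9; Victor 1/9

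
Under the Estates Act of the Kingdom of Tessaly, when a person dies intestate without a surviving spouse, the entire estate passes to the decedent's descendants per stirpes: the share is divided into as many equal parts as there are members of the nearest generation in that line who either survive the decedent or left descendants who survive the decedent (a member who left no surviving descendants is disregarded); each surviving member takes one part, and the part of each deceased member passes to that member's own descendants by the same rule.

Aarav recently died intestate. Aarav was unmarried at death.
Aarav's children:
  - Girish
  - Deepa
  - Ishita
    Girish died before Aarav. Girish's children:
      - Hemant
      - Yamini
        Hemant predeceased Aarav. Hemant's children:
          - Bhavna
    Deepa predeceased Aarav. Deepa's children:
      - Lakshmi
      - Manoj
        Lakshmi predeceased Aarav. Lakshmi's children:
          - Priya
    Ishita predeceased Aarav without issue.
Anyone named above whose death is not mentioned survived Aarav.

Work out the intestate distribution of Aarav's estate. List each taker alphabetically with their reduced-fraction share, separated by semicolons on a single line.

Bhavna 1/4; Manoj 1/4; Priya 1/4; Yamini 1/4

There is no surviving spouse, so the entire estate passes to Aarav's descendants per stirpes.
Ishita left no surviving issue, so that branch lapses and is disregarded.
The estate is divided into 2 equal shares of 1/2 among Girish, Deepa.
Girish predeceased; the 1/2 allotted to Girish's branch passes to Girish's issue by representation.
The 1/2 is divided into 2 equal shares of 1/4 among Hemant, Yamini.
Hemant predeceased; the 1/4 allotted to Hemant's branch passes to Hemant's issue by representation.
Bhavna is the sole taker at this level and receives the full 1/4.
Yamini is living and takes 1/4.
Deepa predeceased; the 1/2 allotted to Deepa's branch passes to Deepa's issue by representation.
The 1/2 is divided into 2 equal shares of 1/4 among Lakshmi, Manoj.
Lakshmi predeceased; the 1/4 allotted to Lakshmi's branch passes to Lakshmi's issue by representation.
Priya is the sole taker at this level and receives the full 1/4.
Manoj is living and takes 1/4.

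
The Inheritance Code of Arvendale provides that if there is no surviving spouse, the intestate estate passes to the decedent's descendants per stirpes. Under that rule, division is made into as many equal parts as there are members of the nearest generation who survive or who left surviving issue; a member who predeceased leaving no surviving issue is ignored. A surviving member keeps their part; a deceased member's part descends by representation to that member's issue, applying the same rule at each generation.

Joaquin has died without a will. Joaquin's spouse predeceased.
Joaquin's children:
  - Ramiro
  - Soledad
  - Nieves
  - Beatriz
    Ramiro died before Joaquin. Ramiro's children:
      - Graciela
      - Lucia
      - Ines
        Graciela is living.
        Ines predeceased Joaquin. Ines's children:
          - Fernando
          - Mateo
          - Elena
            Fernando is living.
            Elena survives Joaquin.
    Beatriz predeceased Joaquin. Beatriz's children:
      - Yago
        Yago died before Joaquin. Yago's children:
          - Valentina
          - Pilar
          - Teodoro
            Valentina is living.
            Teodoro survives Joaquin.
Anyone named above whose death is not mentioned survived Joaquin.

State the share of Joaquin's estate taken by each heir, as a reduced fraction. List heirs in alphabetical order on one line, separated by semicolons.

There is no surviving spouse, so the entire estate passes to Joaquin's descendants per stirpes.
The estate is divided into 4 equal shares of 1/4 among Ramiro, Soledad, Nieves, Beatriz.
Ramiro predeceased; the 1/4 allotted to Ramiro's branch passes to Ramiro's issue by representation.
The 1/4 is divided into 3 equal shares of 1/12 among Graciela, Lucia, Ines.
Graciela is living and takes 1/12.
Lucia is living and takes 1/12.
Ines predeceased; the 1/12 allotted to Ines's branch passes to Ines's issue by representation.
The 1/12 is divided into 3 equal shares of 1/36 among Fernando, Mateo, Elena.
Fernando is living and takes 1/36.
Mateo is living and takes 1/36.
Elena is living and takes 1/36.
Soledad is living and takes 1/4.
Nieves is living and takes 1/4.
Beatriz predeceased; the 1/4 allotted to Beatriz's branch passes to Beatriz's issue by representation.
Yago's line is the sole branch at this level, so the full 1/4 passes to Yago's issue by representation.
The 1/4 is divided into 3 equal shares of 1/12 among Valentina, Pilar, Teodoro.
Valentina is living and takes 1/12.
Pilar is living and takes 1/12.
Teodoro is living and takes 1/12.

Elena 1/36; Fernando 1/36; Graciela 1/12; Lucia 1/12; Mateo 1/36; Nieves 1/4; Pilar 1/12; Soledad 1/4; Teodoro 1/12; Valentina 1/12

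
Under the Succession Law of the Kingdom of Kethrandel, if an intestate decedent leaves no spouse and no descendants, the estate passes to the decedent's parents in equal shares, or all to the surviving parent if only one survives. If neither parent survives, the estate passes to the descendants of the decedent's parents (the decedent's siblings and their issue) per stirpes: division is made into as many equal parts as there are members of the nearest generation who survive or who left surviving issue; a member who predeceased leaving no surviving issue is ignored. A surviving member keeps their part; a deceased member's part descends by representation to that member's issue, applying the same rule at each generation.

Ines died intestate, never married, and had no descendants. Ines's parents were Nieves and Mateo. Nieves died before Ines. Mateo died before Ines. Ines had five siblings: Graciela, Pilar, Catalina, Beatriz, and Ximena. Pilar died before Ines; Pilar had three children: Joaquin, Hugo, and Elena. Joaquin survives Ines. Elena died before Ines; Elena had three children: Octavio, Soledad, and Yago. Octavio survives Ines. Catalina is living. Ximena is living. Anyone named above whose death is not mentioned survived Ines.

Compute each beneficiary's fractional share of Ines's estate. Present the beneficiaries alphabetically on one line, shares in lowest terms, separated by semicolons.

Beatriz 1/5; Catalina 1/5; Graciela 1/5; Hugo 1/15; Joaquin 1/15; Octavio 1/45; Soledad 1/45; Ximena 1/5; Yago 1/45

Neither parent survives and there are no descendants, so the estate passes to Ines's siblings and their issue per stirpes.
The estate is divided into 5 equal shares of 1/5 among Graciela, Pilar, Catalina, Beatriz, Ximena.
Graciela is living and takes 1/5.
Pilar predeceased; the 1/5 allotted to Pilar's branch passes to Pilar's issue by representation.
The 1/5 is divided into 3 equal shares of 1/15 among Joaquin, Hugo, Elena.
Joaquin is living and takes 1/15.
Hugo is living and takes 1/15.
Elena predeceased; the 1/15 allotted to Elena's branch passes to Elena's issue by representation.
The 1/15 is divided into 3 equal shares of 1/45 among Octavio, Soledad, Yago.
Octavio is living and takes 1/45.
Soledad is living and takes 1/45.
Yago is living and takes 1/45.
Catalina is living and takes 1/5.
Beatriz is living and takes 1/5.
Ximena is living and takes 1/5.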